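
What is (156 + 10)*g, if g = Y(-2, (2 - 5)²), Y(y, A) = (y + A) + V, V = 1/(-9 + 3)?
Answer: 3403/3 ≈ 1134.3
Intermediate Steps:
V = -⅙ (V = 1/(-6) = -⅙ ≈ -0.16667)
Y(y, A) = -⅙ + A + y (Y(y, A) = (y + A) - ⅙ = (A + y) - ⅙ = -⅙ + A + y)
g = 41/6 (g = -⅙ + (2 - 5)² - 2 = -⅙ + (-3)² - 2 = -⅙ + 9 - 2 = 41/6 ≈ 6.8333)
(156 + 10)*g = (156 + 10)*(41/6) = 166*(41/6) = 3403/3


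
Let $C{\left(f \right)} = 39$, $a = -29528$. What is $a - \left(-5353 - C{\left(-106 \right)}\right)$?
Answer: $-24136$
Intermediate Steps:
$a - \left(-5353 - C{\left(-106 \right)}\right) = -29528 + \left(\left(39 + 13650\right) - 8297\right) = -29528 + \left(13689 - 8297\right) = -29528 + 5392 = -24136$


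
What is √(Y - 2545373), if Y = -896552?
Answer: 305*I*√37 ≈ 1855.2*I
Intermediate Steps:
√(Y - 2545373) = √(-896552 - 2545373) = √(-3441925) = 305*I*√37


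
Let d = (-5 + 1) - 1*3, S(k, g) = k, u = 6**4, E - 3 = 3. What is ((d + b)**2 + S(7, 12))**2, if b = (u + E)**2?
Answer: 8258110704283932185241856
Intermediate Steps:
E = 6 (E = 3 + 3 = 6)
u = 1296
b = 1695204 (b = (1296 + 6)**2 = 1302**2 = 1695204)
d = -7 (d = -4 - 3 = -7)
((d + b)**2 + S(7, 12))**2 = ((-7 + 1695204)**2 + 7)**2 = (1695197**2 + 7)**2 = (2873692868809 + 7)**2 = 2873692868816**2 = 8258110704283932185241856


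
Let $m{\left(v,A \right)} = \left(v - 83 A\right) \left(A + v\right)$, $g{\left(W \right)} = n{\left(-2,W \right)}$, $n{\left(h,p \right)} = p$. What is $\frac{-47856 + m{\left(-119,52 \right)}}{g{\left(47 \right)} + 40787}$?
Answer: $\frac{249289}{40834} \approx 6.1049$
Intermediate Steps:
$g{\left(W \right)} = W$
$m{\left(v,A \right)} = \left(A + v\right) \left(v - 83 A\right)$
$\frac{-47856 + m{\left(-119,52 \right)}}{g{\left(47 \right)} + 40787} = \frac{-47856 - \left(-507416 - 14161 + 224432\right)}{47 + 40787} = \frac{-47856 + \left(14161 - 224432 + 507416\right)}{40834} = \left(-47856 + \left(14161 - 224432 + 507416\right)\right) \frac{1}{40834} = \left(-47856 + 297145\right) \frac{1}{40834} = 249289 \cdot \frac{1}{40834} = \frac{249289}{40834}$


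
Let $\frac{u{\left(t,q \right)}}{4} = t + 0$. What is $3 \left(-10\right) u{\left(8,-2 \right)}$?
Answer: $-960$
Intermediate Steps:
$u{\left(t,q \right)} = 4 t$ ($u{\left(t,q \right)} = 4 \left(t + 0\right) = 4 t$)
$3 \left(-10\right) u{\left(8,-2 \right)} = 3 \left(-10\right) 4 \cdot 8 = \left(-30\right) 32 = -960$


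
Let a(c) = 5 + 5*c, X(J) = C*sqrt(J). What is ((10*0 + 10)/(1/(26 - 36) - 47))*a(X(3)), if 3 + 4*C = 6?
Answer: -500/471 - 125*sqrt(3)/157 ≈ -2.4406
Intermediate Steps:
C = 3/4 (C = -3/4 + (1/4)*6 = -3/4 + 3/2 = 3/4 ≈ 0.75000)
X(J) = 3*sqrt(J)/4
((10*0 + 10)/(1/(26 - 36) - 47))*a(X(3)) = ((10*0 + 10)/(1/(26 - 36) - 47))*(5 + 5*(3*sqrt(3)/4)) = ((0 + 10)/(1/(-10) - 47))*(5 + 15*sqrt(3)/4) = (10/(-1/10 - 47))*(5 + 15*sqrt(3)/4) = (10/(-471/10))*(5 + 15*sqrt(3)/4) = (10*(-10/471))*(5 + 15*sqrt(3)/4) = -100*(5 + 15*sqrt(3)/4)/471 = -500/471 - 125*sqrt(3)/157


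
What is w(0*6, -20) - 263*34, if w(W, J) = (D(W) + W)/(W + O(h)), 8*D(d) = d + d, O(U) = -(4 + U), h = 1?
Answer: -8942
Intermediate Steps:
O(U) = -4 - U
D(d) = d/4 (D(d) = (d + d)/8 = (2*d)/8 = d/4)
w(W, J) = 5*W/(4*(-5 + W)) (w(W, J) = (W/4 + W)/(W + (-4 - 1*1)) = (5*W/4)/(W + (-4 - 1)) = (5*W/4)/(W - 5) = (5*W/4)/(-5 + W) = 5*W/(4*(-5 + W)))
w(0*6, -20) - 263*34 = 5*(0*6)/(4*(-5 + 0*6)) - 263*34 = (5/4)*0/(-5 + 0) - 8942 = (5/4)*0/(-5) - 8942 = (5/4)*0*(-1/5) - 8942 = 0 - 8942 = -8942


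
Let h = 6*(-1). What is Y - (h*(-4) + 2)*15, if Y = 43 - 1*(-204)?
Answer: -143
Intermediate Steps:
h = -6
Y = 247 (Y = 43 + 204 = 247)
Y - (h*(-4) + 2)*15 = 247 - (-6*(-4) + 2)*15 = 247 - (24 + 2)*15 = 247 - 26*15 = 247 - 1*390 = 247 - 390 = -143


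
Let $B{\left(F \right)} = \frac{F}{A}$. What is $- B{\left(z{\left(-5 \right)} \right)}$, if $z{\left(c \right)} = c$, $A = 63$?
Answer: $\frac{5}{63} \approx 0.079365$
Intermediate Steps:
$B{\left(F \right)} = \frac{F}{63}$
$- B{\left(z{\left(-5 \right)} \right)} = - \frac{-5}{63} = \left(-1\right) \left(- \frac{5}{63}\right) = \frac{5}{63}$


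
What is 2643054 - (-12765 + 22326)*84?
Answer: 1839930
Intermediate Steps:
2643054 - (-12765 + 22326)*84 = 2643054 - 9561*84 = 2643054 - 1*803124 = 2643054 - 803124 = 1839930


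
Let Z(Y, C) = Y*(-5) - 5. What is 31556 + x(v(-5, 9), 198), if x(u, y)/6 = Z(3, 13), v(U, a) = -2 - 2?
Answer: 31436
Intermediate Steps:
v(U, a) = -4
Z(Y, C) = -5 - 5*Y (Z(Y, C) = -5*Y - 5 = -5 - 5*Y)
x(u, y) = -120 (x(u, y) = 6*(-5 - 5*3) = 6*(-5 - 15) = 6*(-20) = -120)
31556 + x(v(-5, 9), 198) = 31556 - 120 = 31436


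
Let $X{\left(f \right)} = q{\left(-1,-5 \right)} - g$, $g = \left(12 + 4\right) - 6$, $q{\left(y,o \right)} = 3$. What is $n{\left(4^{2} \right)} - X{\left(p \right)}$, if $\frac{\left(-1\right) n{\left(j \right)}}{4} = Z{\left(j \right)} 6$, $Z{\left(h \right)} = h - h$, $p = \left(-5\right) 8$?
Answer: $7$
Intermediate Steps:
$p = -40$
$Z{\left(h \right)} = 0$
$n{\left(j \right)} = 0$ ($n{\left(j \right)} = - 4 \cdot 0 \cdot 6 = \left(-4\right) 0 = 0$)
$g = 10$ ($g = 16 - 6 = 10$)
$X{\left(f \right)} = -7$ ($X{\left(f \right)} = 3 - 10 = -7$)
$n{\left(4^{2} \right)} - X{\left(p \right)} = 0 - -7 = 0 + 7 = 7$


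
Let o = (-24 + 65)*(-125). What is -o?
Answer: 5125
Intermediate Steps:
o = -5125 (o = 41*(-125) = -5125)
-o = -1*(-5125) = 5125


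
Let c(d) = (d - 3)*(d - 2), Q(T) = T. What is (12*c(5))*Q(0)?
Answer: 0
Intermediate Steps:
c(d) = (-3 + d)*(-2 + d)
(12*c(5))*Q(0) = (12*(6 + 5**2 - 5*5))*0 = (12*(6 + 25 - 25))*0 = (12*6)*0 = 72*0 = 0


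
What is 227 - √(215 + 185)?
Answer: 207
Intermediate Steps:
227 - √(215 + 185) = 227 - √400 = 227 - 1*20 = 227 - 20 = 207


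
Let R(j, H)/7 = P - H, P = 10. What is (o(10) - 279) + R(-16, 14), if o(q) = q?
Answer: -297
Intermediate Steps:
R(j, H) = 70 - 7*H (R(j, H) = 7*(10 - H) = 70 - 7*H)
(o(10) - 279) + R(-16, 14) = (10 - 279) + (70 - 7*14) = -269 + (70 - 98) = -269 - 28 = -297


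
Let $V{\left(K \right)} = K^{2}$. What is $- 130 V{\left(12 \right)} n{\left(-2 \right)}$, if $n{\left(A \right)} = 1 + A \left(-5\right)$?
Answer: $-205920$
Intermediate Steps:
$n{\left(A \right)} = 1 - 5 A$
$- 130 V{\left(12 \right)} n{\left(-2 \right)} = - 130 \cdot 12^{2} \left(1 - -10\right) = \left(-130\right) 144 \left(1 + 10\right) = \left(-18720\right) 11 = -205920$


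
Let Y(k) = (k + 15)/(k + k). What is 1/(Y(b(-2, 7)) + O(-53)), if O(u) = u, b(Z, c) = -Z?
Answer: -4/195 ≈ -0.020513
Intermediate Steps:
Y(k) = (15 + k)/(2*k) (Y(k) = (15 + k)/((2*k)) = (15 + k)*(1/(2*k)) = (15 + k)/(2*k))
1/(Y(b(-2, 7)) + O(-53)) = 1/((15 - 1*(-2))/(2*((-1*(-2)))) - 53) = 1/((1/2)*(15 + 2)/2 - 53) = 1/((1/2)*(1/2)*17 - 53) = 1/(17/4 - 53) = 1/(-195/4) = -4/195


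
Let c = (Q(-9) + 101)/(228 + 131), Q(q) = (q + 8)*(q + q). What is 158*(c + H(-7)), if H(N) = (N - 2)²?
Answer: 4613284/359 ≈ 12850.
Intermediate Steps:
H(N) = (-2 + N)²
Q(q) = 2*q*(8 + q) (Q(q) = (8 + q)*(2*q) = 2*q*(8 + q))
c = 119/359 (c = (2*(-9)*(8 - 9) + 101)/(228 + 131) = (2*(-9)*(-1) + 101)/359 = (18 + 101)*(1/359) = 119*(1/359) = 119/359 ≈ 0.33148)
158*(c + H(-7)) = 158*(119/359 + (-2 - 7)²) = 158*(119/359 + (-9)²) = 158*(119/359 + 81) = 158*(29198/359) = 4613284/359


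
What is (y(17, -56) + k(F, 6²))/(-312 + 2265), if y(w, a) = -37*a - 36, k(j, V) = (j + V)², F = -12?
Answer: 2612/1953 ≈ 1.3374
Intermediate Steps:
k(j, V) = (V + j)²
y(w, a) = -36 - 37*a
(y(17, -56) + k(F, 6²))/(-312 + 2265) = ((-36 - 37*(-56)) + (6² - 12)²)/(-312 + 2265) = ((-36 + 2072) + (36 - 12)²)/1953 = (2036 + 24²)*(1/1953) = (2036 + 576)*(1/1953) = 2612*(1/1953) = 2612/1953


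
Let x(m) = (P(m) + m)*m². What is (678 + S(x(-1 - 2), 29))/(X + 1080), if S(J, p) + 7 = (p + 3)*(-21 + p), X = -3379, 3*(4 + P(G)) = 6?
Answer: -927/2299 ≈ -0.40322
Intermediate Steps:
P(G) = -2 (P(G) = -4 + (⅓)*6 = -4 + 2 = -2)
x(m) = m²*(-2 + m) (x(m) = (-2 + m)*m² = m²*(-2 + m))
S(J, p) = -7 + (-21 + p)*(3 + p) (S(J, p) = -7 + (p + 3)*(-21 + p) = -7 + (3 + p)*(-21 + p) = -7 + (-21 + p)*(3 + p))
(678 + S(x(-1 - 2), 29))/(X + 1080) = (678 + (-70 + 29² - 18*29))/(-3379 + 1080) = (678 + (-70 + 841 - 522))/(-2299) = (678 + 249)*(-1/2299) = 927*(-1/2299) = -927/2299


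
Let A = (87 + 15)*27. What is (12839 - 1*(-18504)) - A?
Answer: 28589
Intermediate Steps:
A = 2754 (A = 102*27 = 2754)
(12839 - 1*(-18504)) - A = (12839 - 1*(-18504)) - 1*2754 = (12839 + 18504) - 2754 = 31343 - 2754 = 28589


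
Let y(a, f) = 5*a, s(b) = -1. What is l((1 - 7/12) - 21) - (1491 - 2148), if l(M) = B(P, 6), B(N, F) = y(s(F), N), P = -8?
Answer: 652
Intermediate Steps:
B(N, F) = -5 (B(N, F) = 5*(-1) = -5)
l(M) = -5
l((1 - 7/12) - 21) - (1491 - 2148) = -5 - (1491 - 2148) = -5 - 1*(-657) = -5 + 657 = 652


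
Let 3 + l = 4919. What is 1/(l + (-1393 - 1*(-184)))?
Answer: 1/3707 ≈ 0.00026976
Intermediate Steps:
l = 4916 (l = -3 + 4919 = 4916)
1/(l + (-1393 - 1*(-184))) = 1/(4916 + (-1393 - 1*(-184))) = 1/(4916 + (-1393 + 184)) = 1/(4916 - 1209) = 1/3707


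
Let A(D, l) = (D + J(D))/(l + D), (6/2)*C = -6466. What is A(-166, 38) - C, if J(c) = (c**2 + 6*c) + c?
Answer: 187241/96 ≈ 1950.4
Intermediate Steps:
C = -6466/3 (C = (1/3)*(-6466) = -6466/3 ≈ -2155.3)
J(c) = c**2 + 7*c
A(D, l) = (D + D*(7 + D))/(D + l) (A(D, l) = (D + D*(7 + D))/(l + D) = (D + D*(7 + D))/(D + l))
A(-166, 38) - C = -166*(8 - 166)/(-166 + 38) - 1*(-6466/3) = -166*(-158)/(-128) + 6466/3 = -166*(-1/128)*(-158) + 6466/3 = -6557/32 + 6466/3 = 187241/96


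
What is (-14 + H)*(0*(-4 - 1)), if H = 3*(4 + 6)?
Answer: 0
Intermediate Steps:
H = 30 (H = 3*10 = 30)
(-14 + H)*(0*(-4 - 1)) = (-14 + 30)*(0*(-4 - 1)) = 16*(0*(-5)) = 16*0 = 0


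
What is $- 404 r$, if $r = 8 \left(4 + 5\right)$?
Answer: $-29088$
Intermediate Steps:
$r = 72$ ($r = 8 \cdot 9 = 72$)
$- 404 r = \left(-404\right) 72 = -29088$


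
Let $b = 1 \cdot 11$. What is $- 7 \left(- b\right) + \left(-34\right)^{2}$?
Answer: $1233$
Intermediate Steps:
$b = 11$
$- 7 \left(- b\right) + \left(-34\right)^{2} = - 7 \left(\left(-1\right) 11\right) + \left(-34\right)^{2} = \left(-7\right) \left(-11\right) + 1156 = 77 + 1156 = 1233$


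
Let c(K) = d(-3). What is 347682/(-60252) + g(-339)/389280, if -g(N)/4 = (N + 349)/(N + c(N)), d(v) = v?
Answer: -96433769863/16711615224 ≈ -5.7705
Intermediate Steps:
c(K) = -3
g(N) = -4*(349 + N)/(-3 + N) (g(N) = -4*(N + 349)/(N - 3) = -4*(349 + N)/(-3 + N))
347682/(-60252) + g(-339)/389280 = 347682/(-60252) + (4*(-349 - 1*(-339))/(-3 - 339))/389280 = 347682*(-1/60252) + (4*(-349 + 339)/(-342))*(1/389280) = -57947/10042 + (4*(-1/342)*(-10))*(1/389280) = -57947/10042 + (20/171)*(1/389280) = -57947/10042 + 1/3328344 = -96433769863/16711615224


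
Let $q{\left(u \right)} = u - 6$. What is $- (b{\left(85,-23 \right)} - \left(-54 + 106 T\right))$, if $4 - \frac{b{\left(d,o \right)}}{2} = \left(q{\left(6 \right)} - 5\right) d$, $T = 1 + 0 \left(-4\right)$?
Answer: $-806$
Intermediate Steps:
$T = 1$ ($T = 1 + 0 = 1$)
$q{\left(u \right)} = -6 + u$ ($q{\left(u \right)} = u - 6 = -6 + u$)
$b{\left(d,o \right)} = 8 + 10 d$ ($b{\left(d,o \right)} = 8 - 2 \left(\left(-6 + 6\right) - 5\right) d = 8 - 2 \left(0 - 5\right) d = 8 - 2 \left(- 5 d\right) = 8 + 10 d$)
$- (b{\left(85,-23 \right)} - \left(-54 + 106 T\right)) = - (\left(8 + 10 \cdot 85\right) + \left(54 - 106\right)) = - (\left(8 + 850\right) + \left(54 - 106\right)) = - (858 - 52) = \left(-1\right) 806 = -806$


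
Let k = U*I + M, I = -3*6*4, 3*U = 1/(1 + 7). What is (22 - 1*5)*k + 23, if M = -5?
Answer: -113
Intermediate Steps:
U = 1/24 (U = 1/(3*(1 + 7)) = (⅓)/8 = (⅓)*(⅛) = 1/24 ≈ 0.041667)
I = -72 (I = -18*4 = -72)
k = -8 (k = (1/24)*(-72) - 5 = -3 - 5 = -8)
(22 - 1*5)*k + 23 = (22 - 1*5)*(-8) + 23 = (22 - 5)*(-8) + 23 = 17*(-8) + 23 = -136 + 23 = -113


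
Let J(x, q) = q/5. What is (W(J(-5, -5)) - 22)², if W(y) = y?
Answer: 529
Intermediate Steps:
J(x, q) = q/5 (J(x, q) = q*(⅕) = q/5)
(W(J(-5, -5)) - 22)² = ((⅕)*(-5) - 22)² = (-1 - 22)² = (-23)² = 529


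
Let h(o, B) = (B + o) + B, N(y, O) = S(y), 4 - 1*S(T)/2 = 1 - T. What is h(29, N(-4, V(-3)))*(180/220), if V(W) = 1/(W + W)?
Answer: 225/11 ≈ 20.455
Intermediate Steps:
S(T) = 6 + 2*T (S(T) = 8 - 2*(1 - T) = 8 + (-2 + 2*T) = 6 + 2*T)
V(W) = 1/(2*W)
N(y, O) = 6 + 2*y
h(o, B) = o + 2*B
h(29, N(-4, V(-3)))*(180/220) = (29 + 2*(6 + 2*(-4)))*(180/220) = (29 + 2*(6 - 8))*(180*(1/220)) = (29 + 2*(-2))*(9/11) = (29 - 4)*(9/11) = 25*(9/11) = 225/11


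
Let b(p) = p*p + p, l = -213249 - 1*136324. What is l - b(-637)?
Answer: -754705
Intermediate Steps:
l = -349573 (l = -213249 - 136324 = -349573)
b(p) = p + p² (b(p) = p² + p = p + p²)
l - b(-637) = -349573 - (-637)*(1 - 637) = -349573 - (-637)*(-636) = -349573 - 1*405132 = -349573 - 405132 = -754705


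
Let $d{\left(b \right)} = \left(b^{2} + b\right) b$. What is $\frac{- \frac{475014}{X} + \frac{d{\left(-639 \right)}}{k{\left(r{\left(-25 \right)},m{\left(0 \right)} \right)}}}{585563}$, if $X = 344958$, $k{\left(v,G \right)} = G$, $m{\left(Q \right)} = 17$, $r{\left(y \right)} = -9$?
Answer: $- \frac{14977433669287}{572318150503} \approx -26.17$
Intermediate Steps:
$d{\left(b \right)} = b \left(b + b^{2}\right)$ ($d{\left(b \right)} = \left(b + b^{2}\right) b = b \left(b + b^{2}\right)$)
$\frac{- \frac{475014}{X} + \frac{d{\left(-639 \right)}}{k{\left(r{\left(-25 \right)},m{\left(0 \right)} \right)}}}{585563} = \frac{- \frac{475014}{344958} + \frac{\left(-639\right)^{2} \left(1 - 639\right)}{17}}{585563} = \left(\left(-475014\right) \frac{1}{344958} + 408321 \left(-638\right) \frac{1}{17}\right) \frac{1}{585563} = \left(- \frac{79169}{57493} - \frac{260508798}{17}\right) \frac{1}{585563} = \left(- \frac{14977433669287}{977381}\right) \frac{1}{585563} = - \frac{14977433669287}{572318150503}$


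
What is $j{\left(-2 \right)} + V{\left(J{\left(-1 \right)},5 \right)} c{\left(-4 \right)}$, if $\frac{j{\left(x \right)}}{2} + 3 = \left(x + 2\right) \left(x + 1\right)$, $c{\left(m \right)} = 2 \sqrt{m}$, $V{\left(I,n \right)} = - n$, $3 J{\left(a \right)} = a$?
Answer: $-6 - 20 i \approx -6.0 - 20.0 i$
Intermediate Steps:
$J{\left(a \right)} = \frac{a}{3}$
$j{\left(x \right)} = -6 + 2 \left(1 + x\right) \left(2 + x\right)$ ($j{\left(x \right)} = -6 + 2 \left(x + 2\right) \left(x + 1\right) = -6 + 2 \left(2 + x\right) \left(1 + x\right) = -6 + 2 \left(1 + x\right) \left(2 + x\right)$)
$j{\left(-2 \right)} + V{\left(J{\left(-1 \right)},5 \right)} c{\left(-4 \right)} = \left(-2 + 2 \left(-2\right)^{2} + 6 \left(-2\right)\right) + \left(-1\right) 5 \cdot 2 \sqrt{-4} = \left(-2 + 2 \cdot 4 - 12\right) - 5 \cdot 2 \cdot 2 i = \left(-2 + 8 - 12\right) - 5 \cdot 4 i = -6 - 20 i$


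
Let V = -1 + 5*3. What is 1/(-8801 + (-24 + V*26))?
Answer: -1/8461 ≈ -0.00011819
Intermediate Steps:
V = 14 (V = -1 + 15 = 14)
1/(-8801 + (-24 + V*26)) = 1/(-8801 + (-24 + 14*26)) = 1/(-8801 + (-24 + 364)) = 1/(-8801 + 340) = 1/(-8461) = -1/8461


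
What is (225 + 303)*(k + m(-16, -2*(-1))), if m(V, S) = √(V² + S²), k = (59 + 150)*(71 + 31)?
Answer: 11255904 + 1056*√65 ≈ 1.1264e+7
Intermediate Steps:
k = 21318 (k = 209*102 = 21318)
m(V, S) = √(S² + V²)
(225 + 303)*(k + m(-16, -2*(-1))) = (225 + 303)*(21318 + √((-2*(-1))² + (-16)²)) = 528*(21318 + √(2² + 256)) = 528*(21318 + √(4 + 256)) = 528*(21318 + √260) = 528*(21318 + 2*√65) = 11255904 + 1056*√65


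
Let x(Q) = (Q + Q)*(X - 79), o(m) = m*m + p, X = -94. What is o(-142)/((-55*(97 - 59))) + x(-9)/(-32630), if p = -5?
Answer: -3496297/358930 ≈ -9.7409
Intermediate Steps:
o(m) = -5 + m² (o(m) = m*m - 5 = m² - 5 = -5 + m²)
x(Q) = -346*Q (x(Q) = (Q + Q)*(-94 - 79) = (2*Q)*(-173) = -346*Q)
o(-142)/((-55*(97 - 59))) + x(-9)/(-32630) = (-5 + (-142)²)/((-55*(97 - 59))) - 346*(-9)/(-32630) = (-5 + 20164)/((-55*38)) + 3114*(-1/32630) = 20159/(-2090) - 1557/16315 = 20159*(-1/2090) - 1557/16315 = -1061/110 - 1557/16315 = -3496297/358930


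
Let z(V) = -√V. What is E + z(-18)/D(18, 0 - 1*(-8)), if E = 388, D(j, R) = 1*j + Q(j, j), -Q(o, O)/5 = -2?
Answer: 388 - 3*I*√2/28 ≈ 388.0 - 0.15152*I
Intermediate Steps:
Q(o, O) = 10 (Q(o, O) = -5*(-2) = 10)
D(j, R) = 10 + j (D(j, R) = 1*j + 10 = j + 10 = 10 + j)
E + z(-18)/D(18, 0 - 1*(-8)) = 388 + (-√(-18))/(10 + 18) = 388 - 3*I*√2/28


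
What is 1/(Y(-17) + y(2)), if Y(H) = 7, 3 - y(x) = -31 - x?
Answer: 1/43 ≈ 0.023256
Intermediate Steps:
y(x) = 34 + x (y(x) = 3 - (-31 - x) = 3 + (31 + x) = 34 + x)
1/(Y(-17) + y(2)) = 1/(7 + (34 + 2)) = 1/(7 + 36) = 1/43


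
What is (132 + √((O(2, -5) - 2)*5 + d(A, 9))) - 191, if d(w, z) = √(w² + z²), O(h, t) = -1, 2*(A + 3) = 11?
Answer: -59 + I*√(60 - 2*√349)/2 ≈ -59.0 + 2.3789*I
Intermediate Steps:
A = 5/2 (A = -3 + (½)*11 = -3 + 11/2 = 5/2 ≈ 2.5000)
(132 + √((O(2, -5) - 2)*5 + d(A, 9))) - 191 = (132 + √((-1 - 2)*5 + √((5/2)² + 9²))) - 191 = (132 + √(-3*5 + √(25/4 + 81))) - 191 = (132 + √(-15 + √(349/4))) - 191 = (132 + √(-15 + √349/2)) - 191 = -59 + √(-15 + √349/2)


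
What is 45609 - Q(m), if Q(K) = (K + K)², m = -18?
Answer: 44313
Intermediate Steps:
Q(K) = 4*K² (Q(K) = (2*K)² = 4*K²)
45609 - Q(m) = 45609 - 4*(-18)² = 45609 - 4*324 = 45609 - 1*1296 = 45609 - 1296 = 44313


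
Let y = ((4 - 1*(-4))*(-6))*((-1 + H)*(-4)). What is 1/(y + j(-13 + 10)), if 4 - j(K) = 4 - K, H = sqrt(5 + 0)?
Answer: 13/9753 + 64*sqrt(5)/48765 ≈ 0.0042676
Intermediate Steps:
H = sqrt(5) ≈ 2.2361
j(K) = K (j(K) = 4 - (4 - K) = 4 + (-4 + K) = K)
y = -192 + 192*sqrt(5) (y = ((4 - 1*(-4))*(-6))*((-1 + sqrt(5))*(-4)) = ((4 + 4)*(-6))*(4 - 4*sqrt(5)) = (8*(-6))*(4 - 4*sqrt(5)) = -48*(4 - 4*sqrt(5)) = -192 + 192*sqrt(5) ≈ 237.32)
1/(y + j(-13 + 10)) = 1/((-192 + 192*sqrt(5)) + (-13 + 10)) = 1/((-192 + 192*sqrt(5)) - 3) = 1/(-195 + 192*sqrt(5))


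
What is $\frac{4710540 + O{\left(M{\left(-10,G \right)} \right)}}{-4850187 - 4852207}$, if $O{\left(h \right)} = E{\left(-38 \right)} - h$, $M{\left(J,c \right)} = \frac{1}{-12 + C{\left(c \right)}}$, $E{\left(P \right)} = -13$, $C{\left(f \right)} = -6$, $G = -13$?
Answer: $- \frac{84789487}{174643092} \approx -0.4855$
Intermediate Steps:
$M{\left(J,c \right)} = - \frac{1}{18}$ ($M{\left(J,c \right)} = \frac{1}{-12 - 6} = \frac{1}{-18} = - \frac{1}{18}$)
$O{\left(h \right)} = -13 - h$
$\frac{4710540 + O{\left(M{\left(-10,G \right)} \right)}}{-4850187 - 4852207} = \frac{4710540 - \frac{233}{18}}{-4850187 - 4852207} = \frac{4710540 + \left(-13 + \frac{1}{18}\right)}{-9702394} = \left(4710540 - \frac{233}{18}\right) \left(- \frac{1}{9702394}\right) = \frac{84789487}{18} \left(- \frac{1}{9702394}\right) = - \frac{84789487}{174643092}$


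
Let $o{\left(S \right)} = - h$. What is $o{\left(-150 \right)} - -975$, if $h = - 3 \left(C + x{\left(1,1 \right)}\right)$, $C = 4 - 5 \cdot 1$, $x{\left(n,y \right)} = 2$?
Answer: $978$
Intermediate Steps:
$C = -1$ ($C = 4 - 5 = -1$)
$h = -3$ ($h = - 3 \left(-1 + 2\right) = \left(-3\right) 1 = -3$)
$o{\left(S \right)} = 3$ ($o{\left(S \right)} = \left(-1\right) \left(-3\right) = 3$)
$o{\left(-150 \right)} - -975 = 3 - -975 = 3 + 975 = 978$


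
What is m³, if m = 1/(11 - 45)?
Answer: -1/39304 ≈ -2.5443e-5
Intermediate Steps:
m = -1/34 (m = 1/(-34) = -1/34 ≈ -0.029412)
m³ = (-1/34)³ = -1/39304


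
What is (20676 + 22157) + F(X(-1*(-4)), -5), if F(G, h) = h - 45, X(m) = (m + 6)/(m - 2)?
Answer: 42783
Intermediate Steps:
X(m) = (6 + m)/(-2 + m)
F(G, h) = -45 + h
(20676 + 22157) + F(X(-1*(-4)), -5) = (20676 + 22157) + (-45 - 5) = 42833 - 50 = 42783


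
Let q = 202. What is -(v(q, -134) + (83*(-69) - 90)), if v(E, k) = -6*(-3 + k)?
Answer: 4995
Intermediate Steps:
v(E, k) = 18 - 6*k
-(v(q, -134) + (83*(-69) - 90)) = -((18 - 6*(-134)) + (83*(-69) - 90)) = -((18 + 804) + (-5727 - 90)) = -(822 - 5817) = -1*(-4995) = 4995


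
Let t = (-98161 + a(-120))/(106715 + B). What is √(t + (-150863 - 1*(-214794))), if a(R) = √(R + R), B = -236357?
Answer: √(1074504121961046 - 518568*I*√15)/129642 ≈ 252.85 - 2.363e-7*I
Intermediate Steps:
a(R) = √2*√R (a(R) = √(2*R) = √2*√R)
t = 98161/129642 - 2*I*√15/64821 (t = (-98161 + √2*√(-120))/(106715 - 236357) = (-98161 + √2*(2*I*√30))/(-129642) = (-98161 + 4*I*√15)*(-1/129642) = 98161/129642 - 2*I*√15/64821 ≈ 0.75717 - 0.0001195*I)
√(t + (-150863 - 1*(-214794))) = √((98161/129642 - 2*I*√15/64821) + (-150863 - 1*(-214794))) = √((98161/129642 - 2*I*√15/64821) + (-150863 + 214794)) = √((98161/129642 - 2*I*√15/64821) + 63931) = √(8288240863/129642 - 2*I*√15/64821)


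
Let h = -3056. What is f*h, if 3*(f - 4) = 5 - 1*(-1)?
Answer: -18336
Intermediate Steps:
f = 6 (f = 4 + (5 - 1*(-1))/3 = 4 + (5 + 1)/3 = 4 + (⅓)*6 = 4 + 2 = 6)
f*h = 6*(-3056) = -18336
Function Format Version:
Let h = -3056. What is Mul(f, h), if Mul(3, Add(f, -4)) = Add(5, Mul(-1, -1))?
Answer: -18336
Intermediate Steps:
f = 6 (f = Add(4, Mul(Rational(1, 3), Add(5, Mul(-1, -1)))) = Add(4, Mul(Rational(1, 3), Add(5, 1))) = Add(4, Mul(Rational(1, 3), 6)) = Add(4, 2) = 6)
Mul(f, h) = Mul(6, -3056) = -18336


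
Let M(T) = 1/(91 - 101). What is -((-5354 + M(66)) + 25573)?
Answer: -202189/10 ≈ -20219.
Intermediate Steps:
M(T) = -⅒ (M(T) = 1/(-10) = -⅒)
-((-5354 + M(66)) + 25573) = -((-5354 - ⅒) + 25573) = -(-53541/10 + 25573) = -1*202189/10 = -202189/10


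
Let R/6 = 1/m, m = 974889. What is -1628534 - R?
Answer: -529213294244/324963 ≈ -1.6285e+6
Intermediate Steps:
R = 2/324963 (R = 6/974889 = 6*(1/974889) = 2/324963 ≈ 6.1545e-6)
-1628534 - R = -1628534 - 1*2/324963 = -1628534 - 2/324963 = -529213294244/324963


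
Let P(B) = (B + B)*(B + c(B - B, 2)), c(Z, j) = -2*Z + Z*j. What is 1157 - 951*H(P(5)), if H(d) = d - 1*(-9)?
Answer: -54952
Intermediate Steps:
P(B) = 2*B² (P(B) = (B + B)*(B + (B - B)*(-2 + 2)) = (2*B)*(B + 0*0) = (2*B)*(B + 0) = (2*B)*B = 2*B²)
H(d) = 9 + d (H(d) = d + 9 = 9 + d)
1157 - 951*H(P(5)) = 1157 - 951*(9 + 2*5²) = 1157 - 951*(9 + 2*25) = 1157 - 951*(9 + 50) = 1157 - 951*59 = 1157 - 56109 = -54952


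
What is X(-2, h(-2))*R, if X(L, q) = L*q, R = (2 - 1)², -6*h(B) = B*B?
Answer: 4/3 ≈ 1.3333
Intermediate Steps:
h(B) = -B²/6 (h(B) = -B*B/6 = -B²/6)
R = 1 (R = 1² = 1)
X(-2, h(-2))*R = -(-1)*(-2)²/3*1 = -(-1)*4/3*1 = -2*(-⅔)*1 = (4/3)*1 = 4/3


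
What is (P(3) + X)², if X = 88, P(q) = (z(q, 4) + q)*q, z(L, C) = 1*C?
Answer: 11881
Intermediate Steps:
z(L, C) = C
P(q) = q*(4 + q) (P(q) = (4 + q)*q = q*(4 + q))
(P(3) + X)² = (3*(4 + 3) + 88)² = (3*7 + 88)² = (21 + 88)² = 109² = 11881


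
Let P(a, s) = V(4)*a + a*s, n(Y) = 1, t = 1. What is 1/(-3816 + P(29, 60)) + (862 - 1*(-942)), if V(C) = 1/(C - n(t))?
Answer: 11182993/6199 ≈ 1804.0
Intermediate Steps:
V(C) = 1/(-1 + C) (V(C) = 1/(C - 1*1) = 1/(C - 1) = 1/(-1 + C))
P(a, s) = a/3 + a*s (P(a, s) = a/(-1 + 4) + a*s = a/3 + a*s)
1/(-3816 + P(29, 60)) + (862 - 1*(-942)) = 1/(-3816 + 29*(⅓ + 60)) + (862 - 1*(-942)) = 1/(-3816 + 29*(181/3)) + (862 + 942) = 1/(-3816 + 5249/3) + 1804 = 1/(-6199/3) + 1804 = -3/6199 + 1804 = 11182993/6199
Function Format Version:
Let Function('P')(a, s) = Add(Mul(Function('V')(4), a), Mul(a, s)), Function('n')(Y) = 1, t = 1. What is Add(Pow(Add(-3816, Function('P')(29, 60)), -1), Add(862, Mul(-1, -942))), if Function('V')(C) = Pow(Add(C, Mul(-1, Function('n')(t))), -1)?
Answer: Rational(11182993, 6199) ≈ 1804.0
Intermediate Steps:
Function('V')(C) = Pow(Add(-1, C), -1) (Function('V')(C) = Pow(Add(C, Mul(-1, 1)), -1) = Pow(Add(C, -1), -1) = Pow(Add(-1, C), -1))
Function('P')(a, s) = Add(Mul(Rational(1, 3), a), Mul(a, s)) (Function('P')(a, s) = Add(Mul(Pow(Add(-1, 4), -1), a), Mul(a, s)) = Add(Mul(Pow(3, -1), a), Mul(a, s)) = Add(Mul(Rational(1, 3), a), Mul(a, s)))
Add(Pow(Add(-3816, Function('P')(29, 60)), -1), Add(862, Mul(-1, -942))) = Add(Pow(Add(-3816, Mul(29, Add(Rational(1, 3), 60))), -1), Add(862, Mul(-1, -942))) = Add(Pow(Add(-3816, Mul(29, Rational(181, 3))), -1), Add(862, 942)) = Add(Pow(Add(-3816, Rational(5249, 3)), -1), 1804) = Add(Pow(Rational(-6199, 3), -1), 1804) = Add(Rational(-3, 6199), 1804) = Rational(11182993, 6199)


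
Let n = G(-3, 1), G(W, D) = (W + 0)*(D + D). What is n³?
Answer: -216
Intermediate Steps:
G(W, D) = 2*D*W (G(W, D) = W*(2*D) = 2*D*W)
n = -6 (n = 2*1*(-3) = -6)
n³ = (-6)³ = -216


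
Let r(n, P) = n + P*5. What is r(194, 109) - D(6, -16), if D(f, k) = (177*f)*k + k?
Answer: 17747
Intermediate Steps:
r(n, P) = n + 5*P
D(f, k) = k + 177*f*k (D(f, k) = 177*f*k + k = k + 177*f*k)
r(194, 109) - D(6, -16) = (194 + 5*109) - (-16)*(1 + 177*6) = (194 + 545) - (-16)*(1 + 1062) = 739 - (-16)*1063 = 739 - 1*(-17008) = 739 + 17008 = 17747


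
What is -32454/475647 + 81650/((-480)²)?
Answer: 209061173/730593792 ≈ 0.28615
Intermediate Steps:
-32454/475647 + 81650/((-480)²) = -32454*1/475647 + 81650/230400 = -10818/158549 + 81650*(1/230400) = -10818/158549 + 1633/4608 = 209061173/730593792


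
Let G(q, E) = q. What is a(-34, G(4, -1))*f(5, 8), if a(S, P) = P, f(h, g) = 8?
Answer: 32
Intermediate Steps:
a(-34, G(4, -1))*f(5, 8) = 4*8 = 32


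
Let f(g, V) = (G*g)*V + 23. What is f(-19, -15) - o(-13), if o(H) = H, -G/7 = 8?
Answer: -15924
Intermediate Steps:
G = -56 (G = -7*8 = -56)
f(g, V) = 23 - 56*V*g (f(g, V) = (-56*g)*V + 23 = -56*V*g + 23 = 23 - 56*V*g)
f(-19, -15) - o(-13) = (23 - 56*(-15)*(-19)) - 1*(-13) = (23 - 15960) + 13 = -15937 + 13 = -15924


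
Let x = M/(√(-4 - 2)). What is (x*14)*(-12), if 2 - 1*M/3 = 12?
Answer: -840*I*√6 ≈ -2057.6*I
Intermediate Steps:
M = -30 (M = 6 - 3*12 = 6 - 36 = -30)
x = 5*I*√6 (x = -30/√(-4 - 2) = -30*(-I*√6/6) = -(-5)*I*√6 = 5*I*√6 ≈ 12.247*I)
(x*14)*(-12) = ((5*I*√6)*14)*(-12) = (70*I*√6)*(-12) = -840*I*√6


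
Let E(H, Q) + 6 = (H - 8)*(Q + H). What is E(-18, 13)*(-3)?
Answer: -372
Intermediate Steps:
E(H, Q) = -6 + (-8 + H)*(H + Q) (E(H, Q) = -6 + (H - 8)*(Q + H) = -6 + (-8 + H)*(H + Q))
E(-18, 13)*(-3) = (-6 + (-18)**2 - 8*(-18) - 8*13 - 18*13)*(-3) = (-6 + 324 + 144 - 104 - 234)*(-3) = 124*(-3) = -372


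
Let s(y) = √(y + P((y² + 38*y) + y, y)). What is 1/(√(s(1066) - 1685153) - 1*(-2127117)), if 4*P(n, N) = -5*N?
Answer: 2/(4254234 + √2*√(-3370306 + I*√1066)) ≈ 4.7012e-7 - 2.869e-10*I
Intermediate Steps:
P(n, N) = -5*N/4 (P(n, N) = (-5*N)/4 = -5*N/4)
s(y) = √(-y)/2 (s(y) = √(y - 5*y/4) = √(-y/4) = √(-y)/2)
1/(√(s(1066) - 1685153) - 1*(-2127117)) = 1/(√(√(-1*1066)/2 - 1685153) - 1*(-2127117)) = 1/(√(√(-1066)/2 - 1685153) + 2127117) = 1/(√((I*√1066)/2 - 1685153) + 2127117) = 1/(√(I*√1066/2 - 1685153) + 2127117) = 1/(√(-1685153 + I*√1066/2) + 2127117) = 1/(2127117 + √(-1685153 + I*√1066/2))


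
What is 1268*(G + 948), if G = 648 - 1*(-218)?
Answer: 2300152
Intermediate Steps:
G = 866 (G = 648 + 218 = 866)
1268*(G + 948) = 1268*(866 + 948) = 1268*1814 = 2300152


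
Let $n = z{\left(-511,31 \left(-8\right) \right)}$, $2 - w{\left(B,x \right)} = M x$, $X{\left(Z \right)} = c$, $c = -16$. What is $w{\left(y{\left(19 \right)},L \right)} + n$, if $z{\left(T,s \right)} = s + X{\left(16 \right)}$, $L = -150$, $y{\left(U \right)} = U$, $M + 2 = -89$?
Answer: $-13912$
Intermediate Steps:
$M = -91$ ($M = -2 - 89 = -91$)
$X{\left(Z \right)} = -16$
$w{\left(B,x \right)} = 2 + 91 x$ ($w{\left(B,x \right)} = 2 - - 91 x = 2 + 91 x$)
$z{\left(T,s \right)} = -16 + s$ ($z{\left(T,s \right)} = s - 16 = -16 + s$)
$n = -264$ ($n = -16 + 31 \left(-8\right) = -16 - 248 = -264$)
$w{\left(y{\left(19 \right)},L \right)} + n = \left(2 + 91 \left(-150\right)\right) - 264 = \left(2 - 13650\right) - 264 = -13648 - 264 = -13912$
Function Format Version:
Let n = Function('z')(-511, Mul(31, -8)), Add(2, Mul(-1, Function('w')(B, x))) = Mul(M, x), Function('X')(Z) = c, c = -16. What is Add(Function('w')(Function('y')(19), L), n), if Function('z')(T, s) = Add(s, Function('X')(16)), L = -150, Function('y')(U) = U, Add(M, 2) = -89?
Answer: -13912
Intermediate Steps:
M = -91 (M = Add(-2, -89) = -91)
Function('X')(Z) = -16
Function('w')(B, x) = Add(2, Mul(91, x)) (Function('w')(B, x) = Add(2, Mul(-1, Mul(-91, x))) = Add(2, Mul(91, x)))
Function('z')(T, s) = Add(-16, s) (Function('z')(T, s) = Add(s, -16) = Add(-16, s))
n = -264 (n = Add(-16, Mul(31, -8)) = Add(-16, -248) = -264)
Add(Function('w')(Function('y')(19), L), n) = Add(Add(2, Mul(91, -150)), -264) = Add(Add(2, -13650), -264) = Add(-13648, -264) = -13912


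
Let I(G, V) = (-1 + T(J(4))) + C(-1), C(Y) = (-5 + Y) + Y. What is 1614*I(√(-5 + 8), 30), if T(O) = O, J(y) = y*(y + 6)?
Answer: 51648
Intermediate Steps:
J(y) = y*(6 + y)
C(Y) = -5 + 2*Y
I(G, V) = 32 (I(G, V) = (-1 + 4*(6 + 4)) + (-5 + 2*(-1)) = (-1 + 4*10) + (-5 - 2) = (-1 + 40) - 7 = 39 - 7 = 32)
1614*I(√(-5 + 8), 30) = 1614*32 = 51648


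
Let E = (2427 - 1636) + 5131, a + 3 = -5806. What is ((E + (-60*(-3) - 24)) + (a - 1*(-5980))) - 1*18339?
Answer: -12090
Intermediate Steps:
a = -5809 (a = -3 - 5806 = -5809)
E = 5922 (E = 791 + 5131 = 5922)
((E + (-60*(-3) - 24)) + (a - 1*(-5980))) - 1*18339 = ((5922 + (-60*(-3) - 24)) + (-5809 - 1*(-5980))) - 1*18339 = ((5922 + (180 - 24)) + (-5809 + 5980)) - 18339 = ((5922 + 156) + 171) - 18339 = (6078 + 171) - 18339 = 6249 - 18339 = -12090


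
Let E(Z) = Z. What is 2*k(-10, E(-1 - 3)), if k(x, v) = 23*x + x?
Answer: -480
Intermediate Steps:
k(x, v) = 24*x
2*k(-10, E(-1 - 3)) = 2*(24*(-10)) = 2*(-240) = -480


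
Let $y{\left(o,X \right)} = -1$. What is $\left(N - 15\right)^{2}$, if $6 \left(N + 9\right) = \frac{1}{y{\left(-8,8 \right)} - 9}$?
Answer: $\frac{2076481}{3600} \approx 576.8$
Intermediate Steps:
$N = - \frac{541}{60}$ ($N = -9 + \frac{1}{6 \left(-1 - 9\right)} = -9 + \frac{1}{6 \left(-10\right)} = -9 + \frac{1}{6} \left(- \frac{1}{10}\right) = -9 - \frac{1}{60} = - \frac{541}{60} \approx -9.0167$)
$\left(N - 15\right)^{2} = \left(- \frac{541}{60} - 15\right)^{2} = \left(- \frac{1441}{60}\right)^{2} = \frac{2076481}{3600}$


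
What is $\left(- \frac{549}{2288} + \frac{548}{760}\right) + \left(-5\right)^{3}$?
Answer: $- \frac{27065427}{217360} \approx -124.52$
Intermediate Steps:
$\left(- \frac{549}{2288} + \frac{548}{760}\right) + \left(-5\right)^{3} = \left(\left(-549\right) \frac{1}{2288} + 548 \cdot \frac{1}{760}\right) - 125 = \left(- \frac{549}{2288} + \frac{137}{190}\right) - 125 = \frac{104573}{217360} - 125 = - \frac{27065427}{217360}$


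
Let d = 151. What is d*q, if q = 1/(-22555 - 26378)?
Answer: -151/48933 ≈ -0.0030859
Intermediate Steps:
q = -1/48933 (q = 1/(-48933) = -1/48933 ≈ -2.0436e-5)
d*q = 151*(-1/48933) = -151/48933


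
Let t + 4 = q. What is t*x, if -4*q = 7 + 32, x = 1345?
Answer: -73975/4 ≈ -18494.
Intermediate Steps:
q = -39/4 (q = -(7 + 32)/4 = -1/4*39 = -39/4 ≈ -9.7500)
t = -55/4 (t = -4 - 39/4 = -55/4 ≈ -13.750)
t*x = -55/4*1345 = -73975/4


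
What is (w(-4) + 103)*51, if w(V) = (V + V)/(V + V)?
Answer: 5304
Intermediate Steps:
w(V) = 1 (w(V) = (2*V)/((2*V)) = (2*V)*(1/(2*V)) = 1)
(w(-4) + 103)*51 = (1 + 103)*51 = 104*51 = 5304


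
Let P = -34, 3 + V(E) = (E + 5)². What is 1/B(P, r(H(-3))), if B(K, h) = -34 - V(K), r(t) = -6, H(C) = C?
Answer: -1/872 ≈ -0.0011468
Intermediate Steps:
V(E) = -3 + (5 + E)² (V(E) = -3 + (E + 5)² = -3 + (5 + E)²)
B(K, h) = -31 - (5 + K)² (B(K, h) = -34 - (-3 + (5 + K)²) = -34 + (3 - (5 + K)²) = -31 - (5 + K)²)
1/B(P, r(H(-3))) = 1/(-31 - (5 - 34)²) = 1/(-31 - 1*(-29)²) = 1/(-31 - 1*841) = 1/(-31 - 841) = 1/(-872) = -1/872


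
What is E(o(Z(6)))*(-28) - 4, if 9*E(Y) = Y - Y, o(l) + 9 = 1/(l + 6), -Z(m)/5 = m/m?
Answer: -4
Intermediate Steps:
Z(m) = -5 (Z(m) = -5*m/m = -5*1 = -5)
o(l) = -9 + 1/(6 + l) (o(l) = -9 + 1/(l + 6) = -9 + 1/(6 + l))
E(Y) = 0 (E(Y) = (Y - Y)/9 = (1/9)*0 = 0)
E(o(Z(6)))*(-28) - 4 = 0*(-28) - 4 = 0 - 4 = -4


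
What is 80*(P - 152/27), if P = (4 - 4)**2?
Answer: -12160/27 ≈ -450.37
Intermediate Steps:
P = 0 (P = 0**2 = 0)
80*(P - 152/27) = 80*(0 - 152/27) = 80*(-152/27) = -12160/27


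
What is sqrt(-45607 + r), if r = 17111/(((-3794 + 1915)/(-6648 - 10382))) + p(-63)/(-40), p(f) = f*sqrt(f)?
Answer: sqrt(154607710393200 + 6672911490*I*sqrt(7))/37580 ≈ 330.87 + 0.018891*I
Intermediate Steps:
p(f) = f**(3/2)
r = 291400330/1879 + 189*I*sqrt(7)/40 (r = 17111/(((-3794 + 1915)/(-6648 - 10382))) + (-63)**(3/2)/(-40) = 17111/((-1879/(-17030))) - 189*I*sqrt(7)*(-1/40) = 17111/((-1879*(-1/17030))) + 189*I*sqrt(7)/40 = 17111/(1879/17030) + 189*I*sqrt(7)/40 = 17111*(17030/1879) + 189*I*sqrt(7)/40 = 291400330/1879 + 189*I*sqrt(7)/40 ≈ 1.5508e+5 + 12.501*I)
sqrt(-45607 + r) = sqrt(-45607 + (291400330/1879 + 189*I*sqrt(7)/40)) = sqrt(205704777/1879 + 189*I*sqrt(7)/40)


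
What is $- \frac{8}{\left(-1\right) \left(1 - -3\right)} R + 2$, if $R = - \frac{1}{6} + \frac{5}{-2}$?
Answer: $- \frac{10}{3} \approx -3.3333$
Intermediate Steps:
$R = - \frac{8}{3}$ ($R = \left(-1\right) \frac{1}{6} + 5 \left(- \frac{1}{2}\right) = - \frac{1}{6} - \frac{5}{2} = - \frac{8}{3} \approx -2.6667$)
$- \frac{8}{\left(-1\right) \left(1 - -3\right)} R + 2 = - \frac{8}{\left(-1\right) \left(1 - -3\right)} \left(- \frac{8}{3}\right) + 2 = - \frac{8}{\left(-1\right) \left(1 + 3\right)} \left(- \frac{8}{3}\right) + 2 = - \frac{8}{\left(-1\right) 4} \left(- \frac{8}{3}\right) + 2 = - \frac{8}{-4} \left(- \frac{8}{3}\right) + 2 = \left(-8\right) \left(- \frac{1}{4}\right) \left(- \frac{8}{3}\right) + 2 = 2 \left(- \frac{8}{3}\right) + 2 = - \frac{16}{3} + 2 = - \frac{10}{3}$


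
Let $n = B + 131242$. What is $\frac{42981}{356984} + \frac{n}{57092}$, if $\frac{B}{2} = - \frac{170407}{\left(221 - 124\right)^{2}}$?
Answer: $\frac{115947658978861}{47941043834488} \approx 2.4185$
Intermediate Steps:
$B = - \frac{340814}{9409}$ ($B = 2 \left(- \frac{170407}{\left(221 - 124\right)^{2}}\right) = 2 \left(- \frac{170407}{97^{2}}\right) = 2 \left(- \frac{170407}{9409}\right) = - \frac{340814}{9409} \approx -36.222$)
$n = \frac{1234515164}{9409}$ ($n = - \frac{340814}{9409} + 131242 = \frac{1234515164}{9409} \approx 1.3121 \cdot 10^{5}$)
$\frac{42981}{356984} + \frac{n}{57092} = \frac{42981}{356984} + \frac{1234515164}{9409 \cdot 57092} = 42981 \cdot \frac{1}{356984} + \frac{1234515164}{9409} \cdot \frac{1}{57092} = \frac{42981}{356984} + \frac{308628791}{134294657} = \frac{115947658978861}{47941043834488}$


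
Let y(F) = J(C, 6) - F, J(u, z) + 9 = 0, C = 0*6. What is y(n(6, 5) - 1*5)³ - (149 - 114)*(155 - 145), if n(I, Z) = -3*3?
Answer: -225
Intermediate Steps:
n(I, Z) = -9
C = 0
J(u, z) = -9 (J(u, z) = -9 + 0 = -9)
y(F) = -9 - F
y(n(6, 5) - 1*5)³ - (149 - 114)*(155 - 145) = (-9 - (-9 - 1*5))³ - (149 - 114)*(155 - 145) = (-9 - (-9 - 5))³ - 35*10 = (-9 - 1*(-14))³ - 1*350 = (-9 + 14)³ - 350 = 5³ - 350 = 125 - 350 = -225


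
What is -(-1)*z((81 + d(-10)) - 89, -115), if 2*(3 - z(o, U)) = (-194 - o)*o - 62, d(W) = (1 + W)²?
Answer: 19559/2 ≈ 9779.5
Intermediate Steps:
z(o, U) = 34 - o*(-194 - o)/2 (z(o, U) = 3 - ((-194 - o)*o - 62)/2 = 3 - (o*(-194 - o) - 62)/2 = 3 - (-62 + o*(-194 - o))/2 = 3 + (31 - o*(-194 - o)/2) = 34 - o*(-194 - o)/2)
-(-1)*z((81 + d(-10)) - 89, -115) = -(-1)*(34 + ((81 + (1 - 10)²) - 89)²/2 + 97*((81 + (1 - 10)²) - 89)) = -(-1)*(34 + ((81 + (-9)²) - 89)²/2 + 97*((81 + (-9)²) - 89)) = -(-1)*(34 + ((81 + 81) - 89)²/2 + 97*((81 + 81) - 89)) = -(-1)*(34 + (162 - 89)²/2 + 97*(162 - 89)) = -(-1)*(34 + (½)*73² + 97*73) = -(-1)*(34 + (½)*5329 + 7081) = -(-1)*(34 + 5329/2 + 7081) = -(-1)*19559/2 = -1*(-19559/2) = 19559/2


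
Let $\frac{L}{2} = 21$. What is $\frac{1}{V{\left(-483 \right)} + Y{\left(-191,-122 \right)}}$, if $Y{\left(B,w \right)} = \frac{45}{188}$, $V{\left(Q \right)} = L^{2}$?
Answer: $\frac{188}{331677} \approx 0.00056682$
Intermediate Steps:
$L = 42$ ($L = 2 \cdot 21 = 42$)
$V{\left(Q \right)} = 1764$ ($V{\left(Q \right)} = 42^{2} = 1764$)
$Y{\left(B,w \right)} = \frac{45}{188}$ ($Y{\left(B,w \right)} = 45 \cdot \frac{1}{188} = \frac{45}{188}$)
$\frac{1}{V{\left(-483 \right)} + Y{\left(-191,-122 \right)}} = \frac{1}{1764 + \frac{45}{188}} = \frac{1}{\frac{331677}{188}} = \frac{188}{331677}$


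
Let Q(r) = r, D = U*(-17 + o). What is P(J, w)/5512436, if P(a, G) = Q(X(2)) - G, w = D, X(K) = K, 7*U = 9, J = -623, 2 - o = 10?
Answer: 239/38587052 ≈ 6.1938e-6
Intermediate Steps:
o = -8 (o = 2 - 1*10 = 2 - 10 = -8)
U = 9/7 (U = (⅐)*9 = 9/7 ≈ 1.2857)
D = -225/7 (D = 9*(-17 - 8)/7 = (9/7)*(-25) = -225/7 ≈ -32.143)
w = -225/7 ≈ -32.143
P(a, G) = 2 - G
P(J, w)/5512436 = (2 - 1*(-225/7))/5512436 = (2 + 225/7)*(1/5512436) = (239/7)*(1/5512436) = 239/38587052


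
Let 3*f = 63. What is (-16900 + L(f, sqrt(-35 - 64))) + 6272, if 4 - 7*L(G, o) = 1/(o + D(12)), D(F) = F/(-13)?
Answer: -418454948/39375 + 169*I*sqrt(11)/39375 ≈ -10627.0 + 0.014235*I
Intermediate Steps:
f = 21 (f = (1/3)*63 = 21)
D(F) = -F/13 (D(F) = F*(-1/13) = -F/13)
L(G, o) = 4/7 - 1/(7*(-12/13 + o)) (L(G, o) = 4/7 - 1/(7*(o - 1/13*12)) = 4/7 - 1/(7*(o - 12/13)) = 4/7 - 1/(7*(-12/13 + o)))
(-16900 + L(f, sqrt(-35 - 64))) + 6272 = (-16900 + (-61 + 52*sqrt(-35 - 64))/(7*(-12 + 13*sqrt(-35 - 64)))) + 6272 = (-16900 + (-61 + 52*sqrt(-99))/(7*(-12 + 13*sqrt(-99)))) + 6272 = (-16900 + (-61 + 52*(3*I*sqrt(11)))/(7*(-12 + 13*(3*I*sqrt(11))))) + 6272 = (-16900 + (-61 + 156*I*sqrt(11))/(7*(-12 + 39*I*sqrt(11)))) + 6272 = -10628 + (-61 + 156*I*sqrt(11))/(7*(-12 + 39*I*sqrt(11)))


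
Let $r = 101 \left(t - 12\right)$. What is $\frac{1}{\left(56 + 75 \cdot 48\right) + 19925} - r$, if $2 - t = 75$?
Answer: $\frac{202442886}{23581} \approx 8585.0$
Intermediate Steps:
$t = -73$ ($t = 2 - 75 = -73$)
$r = -8585$ ($r = 101 \left(-73 - 12\right) = 101 \left(-85\right) = -8585$)
$\frac{1}{\left(56 + 75 \cdot 48\right) + 19925} - r = \frac{1}{\left(56 + 75 \cdot 48\right) + 19925} - -8585 = \frac{1}{\left(56 + 3600\right) + 19925} + 8585 = \frac{1}{3656 + 19925} + 8585 = \frac{1}{23581} + 8585 = \frac{202442886}{23581}$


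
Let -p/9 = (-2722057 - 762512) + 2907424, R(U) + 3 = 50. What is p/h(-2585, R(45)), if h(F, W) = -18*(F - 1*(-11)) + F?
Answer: 5194305/43747 ≈ 118.74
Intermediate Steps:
R(U) = 47 (R(U) = -3 + 50 = 47)
h(F, W) = -198 - 17*F (h(F, W) = -18*(F + 11) + F = -18*(11 + F) + F = (-198 - 18*F) + F = -198 - 17*F)
p = 5194305 (p = -9*((-2722057 - 762512) + 2907424) = -9*(-3484569 + 2907424) = -9*(-577145) = 5194305)
p/h(-2585, R(45)) = 5194305/(-198 - 17*(-2585)) = 5194305/(-198 + 43945) = 5194305/43747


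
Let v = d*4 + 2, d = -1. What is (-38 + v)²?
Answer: 1600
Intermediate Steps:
v = -2 (v = -1*4 + 2 = -4 + 2 = -2)
(-38 + v)² = (-38 - 2)² = (-40)² = 1600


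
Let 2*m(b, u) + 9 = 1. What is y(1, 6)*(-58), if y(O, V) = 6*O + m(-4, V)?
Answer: -116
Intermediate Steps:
m(b, u) = -4 (m(b, u) = -9/2 + (½)*1 = -9/2 + ½ = -4)
y(O, V) = -4 + 6*O (y(O, V) = 6*O - 4 = -4 + 6*O)
y(1, 6)*(-58) = (-4 + 6*1)*(-58) = (-4 + 6)*(-58) = 2*(-58) = -116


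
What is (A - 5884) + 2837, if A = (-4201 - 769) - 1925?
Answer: -9942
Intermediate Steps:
A = -6895 (A = -4970 - 1925 = -6895)
(A - 5884) + 2837 = (-6895 - 5884) + 2837 = -12779 + 2837 = -9942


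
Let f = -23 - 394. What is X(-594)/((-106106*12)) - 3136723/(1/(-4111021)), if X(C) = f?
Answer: 5473004405522245731/424424 ≈ 1.2895e+13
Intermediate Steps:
f = -417
X(C) = -417
X(-594)/((-106106*12)) - 3136723/(1/(-4111021)) = -417/((-106106*12)) - 3136723/(1/(-4111021)) = -417/(-1273272) - 3136723/(-1/4111021) = -417*(-1/1273272) - 3136723*(-4111021) = 139/424424 + 12895134124183 = 5473004405522245731/424424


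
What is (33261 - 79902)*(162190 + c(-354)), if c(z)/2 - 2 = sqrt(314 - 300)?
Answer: -7564890354 - 93282*sqrt(14) ≈ -7.5652e+9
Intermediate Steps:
c(z) = 4 + 2*sqrt(14) (c(z) = 4 + 2*sqrt(314 - 300) = 4 + 2*sqrt(14))
(33261 - 79902)*(162190 + c(-354)) = (33261 - 79902)*(162190 + (4 + 2*sqrt(14))) = -46641*(162194 + 2*sqrt(14)) = -7564890354 - 93282*sqrt(14)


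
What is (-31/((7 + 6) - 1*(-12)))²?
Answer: 961/625 ≈ 1.5376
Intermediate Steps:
(-31/((7 + 6) - 1*(-12)))² = (-31/(13 + 12))² = (-31/25)² = 961/625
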